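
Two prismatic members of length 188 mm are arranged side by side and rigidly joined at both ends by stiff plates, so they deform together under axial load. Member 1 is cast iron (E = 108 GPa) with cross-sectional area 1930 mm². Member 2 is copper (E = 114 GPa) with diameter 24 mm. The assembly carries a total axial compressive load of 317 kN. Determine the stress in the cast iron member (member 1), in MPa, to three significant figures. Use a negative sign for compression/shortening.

-132 MPa

A_2 = 452.4 mm².
Equal strain + equilibrium ⇒ each member carries load in proportion to AE: A₁E₁ = 208400000 N, A₂E₂ = 51570000 N, ΣAE = 260000000 N.
σ₁ = P·E₁/ΣAE = -317000·108000/260000000 = -131.7 MPa.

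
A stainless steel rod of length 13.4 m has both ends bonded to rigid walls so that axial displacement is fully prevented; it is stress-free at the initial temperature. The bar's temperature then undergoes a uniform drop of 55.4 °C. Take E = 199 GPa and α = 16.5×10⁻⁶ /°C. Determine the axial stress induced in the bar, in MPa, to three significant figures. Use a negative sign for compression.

Free thermal expansion αLΔT = 16.5e-6 · 13400 · -55.4 = -12.25 mm.
The walls impose strain ε = −(-12.25)/13400 = 9.1410e-04; σ = Eε = 199000 · 9.1410e-04 = 181.9 MPa.

182 MPa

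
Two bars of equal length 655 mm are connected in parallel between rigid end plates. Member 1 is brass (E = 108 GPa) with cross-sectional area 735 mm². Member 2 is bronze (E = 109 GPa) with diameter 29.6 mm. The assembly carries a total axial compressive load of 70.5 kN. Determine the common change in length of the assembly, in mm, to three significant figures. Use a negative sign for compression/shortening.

A_2 = 688.1 mm².
Equal strain + equilibrium ⇒ each member carries load in proportion to AE: A₁E₁ = 79380000 N, A₂E₂ = 75010000 N, ΣAE = 154400000 N.
δ = PL/ΣAE = -70500·655/154400000 = -0.2991 mm.

-0.299 mm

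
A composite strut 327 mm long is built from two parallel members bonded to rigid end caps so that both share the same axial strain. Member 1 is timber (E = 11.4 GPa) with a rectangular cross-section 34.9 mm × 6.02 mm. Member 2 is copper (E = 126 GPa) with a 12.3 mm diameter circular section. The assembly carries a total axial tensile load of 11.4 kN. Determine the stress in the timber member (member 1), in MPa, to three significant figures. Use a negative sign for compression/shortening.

7.48 MPa

A_1 = 210.1 mm².
A_2 = 118.8 mm².
Equal strain + equilibrium ⇒ each member carries load in proportion to AE: A₁E₁ = 2395000 N, A₂E₂ = 14970000 N, ΣAE = 17370000 N.
σ₁ = P·E₁/ΣAE = 11400·11400/17370000 = 7.483 MPa.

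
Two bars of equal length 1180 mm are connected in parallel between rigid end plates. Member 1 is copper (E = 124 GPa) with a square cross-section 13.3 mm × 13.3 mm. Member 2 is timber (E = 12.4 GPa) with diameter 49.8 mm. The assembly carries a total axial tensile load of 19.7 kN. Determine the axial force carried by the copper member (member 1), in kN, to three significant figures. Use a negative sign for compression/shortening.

A_1 = 176.9 mm².
A_2 = 1948 mm².
Equal strain + equilibrium ⇒ each member carries load in proportion to AE: A₁E₁ = 21930000 N, A₂E₂ = 24150000 N, ΣAE = 46090000 N.
F₁ = P·A₁E₁/ΣAE = 19700·21930000/46090000 = 9376 N.

9.38 kN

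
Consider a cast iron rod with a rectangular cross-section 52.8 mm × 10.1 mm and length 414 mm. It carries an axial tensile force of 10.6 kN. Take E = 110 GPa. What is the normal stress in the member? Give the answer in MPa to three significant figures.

19.9 MPa

A = 533.3 mm².
σ = N/A = 10600/533.3 = 19.88 MPa.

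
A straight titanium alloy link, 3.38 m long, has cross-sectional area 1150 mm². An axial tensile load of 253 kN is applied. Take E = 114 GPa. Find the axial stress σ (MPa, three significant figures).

220 MPa

σ = N/A = 253000/1150 = 220 MPa.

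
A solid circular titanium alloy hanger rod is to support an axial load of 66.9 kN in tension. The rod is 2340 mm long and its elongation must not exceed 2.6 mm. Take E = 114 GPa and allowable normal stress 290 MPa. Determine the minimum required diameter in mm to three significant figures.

25.9 mm

Required area A ≥ P/σ_allow = 66900/290 = 230.7 mm².
For a solid circular section, d ≥ √(4A/π) = 17.14 mm.
Elongation limit: A ≥ PL/(Eδ_allow) = 66900·2340/(114000·2.6) = 528.2 mm² ⇒ d ≥ 25.93 mm.
The elongation limit governs.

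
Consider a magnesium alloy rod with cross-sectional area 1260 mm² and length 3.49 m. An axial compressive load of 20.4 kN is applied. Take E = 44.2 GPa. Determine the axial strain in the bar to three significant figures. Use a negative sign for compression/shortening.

σ = N/A = -16.19 MPa; ε = σ/E = -16.19/44200 = -3.663e-04.

-3.66e-04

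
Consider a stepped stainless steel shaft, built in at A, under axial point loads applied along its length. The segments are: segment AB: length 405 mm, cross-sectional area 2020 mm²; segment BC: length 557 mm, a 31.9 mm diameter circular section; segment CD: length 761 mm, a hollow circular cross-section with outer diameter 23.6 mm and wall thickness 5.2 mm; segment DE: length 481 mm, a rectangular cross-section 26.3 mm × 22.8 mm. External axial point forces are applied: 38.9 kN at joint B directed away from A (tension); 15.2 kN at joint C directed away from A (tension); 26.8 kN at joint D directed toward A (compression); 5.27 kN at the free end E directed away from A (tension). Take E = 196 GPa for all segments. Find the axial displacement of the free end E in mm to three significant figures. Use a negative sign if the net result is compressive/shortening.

-0.246 mm

Internal axial forces (sectioning from the free end, tension +): N_DE = 5.27 kN, N_CD = -21.53 kN, N_BC = -6.33 kN, N_AB = 32.57 kN.
A_BC = 799.2 mm².
A_CD = 300.6 mm².
A_DE = 599.6 mm².
δ_AB = 32570·405/(2020·196000) = 0.03332 mm
δ_BC = -6330·557/(799.2·196000) = -0.02251 mm
δ_CD = -21530·761/(300.6·196000) = -0.2781 mm
δ_DE = 5270·481/(599.6·196000) = 0.02157 mm
δ = Σδ_i = -0.2457 mm.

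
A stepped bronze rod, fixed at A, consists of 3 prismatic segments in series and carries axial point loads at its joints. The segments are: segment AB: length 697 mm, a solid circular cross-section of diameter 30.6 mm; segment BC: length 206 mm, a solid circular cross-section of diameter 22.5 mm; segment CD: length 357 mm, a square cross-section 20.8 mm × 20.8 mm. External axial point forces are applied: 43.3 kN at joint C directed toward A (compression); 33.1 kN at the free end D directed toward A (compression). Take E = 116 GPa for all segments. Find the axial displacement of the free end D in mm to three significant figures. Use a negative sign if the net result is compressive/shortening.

Internal axial forces (sectioning from the free end, tension +): N_CD = -33.1 kN, N_BC = -76.4 kN, N_AB = -76.4 kN.
A_AB = 735.4 mm².
A_BC = 397.6 mm².
A_CD = 432.6 mm².
δ_AB = -76400·697/(735.4·116000) = -0.6242 mm
δ_BC = -76400·206/(397.6·116000) = -0.3412 mm
δ_CD = -33100·357/(432.6·116000) = -0.2355 mm
δ = Σδ_i = -1.201 mm.

-1.20 mm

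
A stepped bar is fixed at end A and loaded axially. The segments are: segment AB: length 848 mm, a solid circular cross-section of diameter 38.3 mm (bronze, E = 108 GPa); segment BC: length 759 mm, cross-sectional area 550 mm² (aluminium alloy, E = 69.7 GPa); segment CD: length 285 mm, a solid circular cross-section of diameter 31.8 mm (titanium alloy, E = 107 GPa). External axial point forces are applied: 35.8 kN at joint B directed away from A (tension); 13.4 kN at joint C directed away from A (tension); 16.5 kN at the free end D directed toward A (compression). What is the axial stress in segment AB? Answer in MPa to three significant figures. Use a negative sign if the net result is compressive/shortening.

28.4 MPa

Internal axial forces (sectioning from the free end, tension +): N_CD = -16.5 kN, N_BC = -3.1 kN, N_AB = 32.7 kN.
A_AB = 1152 mm².
σ_AB = N_AB/A_AB = 32700/1152 = 28.38 MPa.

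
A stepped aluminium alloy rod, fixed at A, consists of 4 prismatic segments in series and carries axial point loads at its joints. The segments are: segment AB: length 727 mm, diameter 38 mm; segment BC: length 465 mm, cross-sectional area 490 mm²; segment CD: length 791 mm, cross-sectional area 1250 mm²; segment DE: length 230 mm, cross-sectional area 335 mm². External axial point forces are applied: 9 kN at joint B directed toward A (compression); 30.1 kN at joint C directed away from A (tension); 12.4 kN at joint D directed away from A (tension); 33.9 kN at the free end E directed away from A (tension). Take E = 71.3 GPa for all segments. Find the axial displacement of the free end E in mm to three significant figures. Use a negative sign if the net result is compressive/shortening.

Internal axial forces (sectioning from the free end, tension +): N_DE = 33.9 kN, N_CD = 46.3 kN, N_BC = 76.4 kN, N_AB = 67.4 kN.
A_AB = 1134 mm².
δ_AB = 67400·727/(1134·71300) = 0.606 mm
δ_BC = 76400·465/(490·71300) = 1.017 mm
δ_CD = 46300·791/(1250·71300) = 0.4109 mm
δ_DE = 33900·230/(335·71300) = 0.3264 mm
δ = Σδ_i = 2.36 mm.

2.36 mm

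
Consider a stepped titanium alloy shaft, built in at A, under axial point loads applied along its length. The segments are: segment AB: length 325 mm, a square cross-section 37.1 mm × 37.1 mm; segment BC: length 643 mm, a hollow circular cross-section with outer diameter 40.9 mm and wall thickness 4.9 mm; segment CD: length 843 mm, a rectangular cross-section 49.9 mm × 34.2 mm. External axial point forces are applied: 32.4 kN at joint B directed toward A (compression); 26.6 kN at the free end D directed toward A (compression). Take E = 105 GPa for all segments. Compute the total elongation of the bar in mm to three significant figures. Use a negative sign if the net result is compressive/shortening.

-0.552 mm

Internal axial forces (sectioning from the free end, tension +): N_CD = -26.6 kN, N_BC = -26.6 kN, N_AB = -59 kN.
A_AB = 1376 mm².
A_BC = 554.2 mm².
A_CD = 1707 mm².
δ_AB = -59000·325/(1376·105000) = -0.1327 mm
δ_BC = -26600·643/(554.2·105000) = -0.2939 mm
δ_CD = -26600·843/(1707·105000) = -0.1251 mm
δ = Σδ_i = -0.5518 mm.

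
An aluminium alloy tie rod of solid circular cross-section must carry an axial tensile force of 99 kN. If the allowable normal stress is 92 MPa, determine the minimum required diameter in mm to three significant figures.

37.0 mm

Required area A ≥ P/σ_allow = 99000/92 = 1076 mm².
For a solid circular section, d ≥ √(4A/π) = 37.02 mm.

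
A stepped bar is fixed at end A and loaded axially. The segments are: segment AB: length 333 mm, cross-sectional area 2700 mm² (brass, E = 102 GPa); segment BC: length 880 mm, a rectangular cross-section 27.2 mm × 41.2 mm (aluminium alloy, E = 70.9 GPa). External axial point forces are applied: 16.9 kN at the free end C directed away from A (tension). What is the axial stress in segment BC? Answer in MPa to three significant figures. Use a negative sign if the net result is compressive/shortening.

15.1 MPa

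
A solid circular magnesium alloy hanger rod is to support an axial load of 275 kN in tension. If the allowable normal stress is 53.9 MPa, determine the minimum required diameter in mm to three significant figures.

80.6 mm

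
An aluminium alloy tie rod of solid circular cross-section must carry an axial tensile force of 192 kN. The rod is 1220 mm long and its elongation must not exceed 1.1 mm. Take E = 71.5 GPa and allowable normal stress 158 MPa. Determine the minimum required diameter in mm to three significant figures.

61.6 mm

Required area A ≥ P/σ_allow = 192000/158 = 1215 mm².
For a solid circular section, d ≥ √(4A/π) = 39.33 mm.
Elongation limit: A ≥ PL/(Eδ_allow) = 192000·1220/(71500·1.1) = 2978 mm² ⇒ d ≥ 61.58 mm.
The elongation limit governs.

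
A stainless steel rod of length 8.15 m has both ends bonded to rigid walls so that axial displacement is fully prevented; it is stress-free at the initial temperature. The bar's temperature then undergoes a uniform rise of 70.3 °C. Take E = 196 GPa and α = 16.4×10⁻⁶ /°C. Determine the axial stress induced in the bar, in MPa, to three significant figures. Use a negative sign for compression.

-226 MPa

Free thermal expansion αLΔT = 16.4e-6 · 8150 · 70.3 = 9.396 mm.
The walls impose strain ε = −(9.396)/8150 = -1.1529e-03; σ = Eε = 196000 · -1.1529e-03 = -226 MPa.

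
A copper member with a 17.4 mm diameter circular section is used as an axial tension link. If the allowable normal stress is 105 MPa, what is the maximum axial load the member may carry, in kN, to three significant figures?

25.0 kN

A = 237.8 mm².
P_max = σ_allow · A = 105 · 237.8 = 24970 N = 24.97 kN.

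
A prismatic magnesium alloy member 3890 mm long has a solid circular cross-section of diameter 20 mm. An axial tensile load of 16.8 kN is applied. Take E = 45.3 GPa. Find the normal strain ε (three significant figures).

A = 314.2 mm².
σ = N/A = 53.48 MPa; ε = σ/E = 53.48/45300 = 1.180e-03.

0.00118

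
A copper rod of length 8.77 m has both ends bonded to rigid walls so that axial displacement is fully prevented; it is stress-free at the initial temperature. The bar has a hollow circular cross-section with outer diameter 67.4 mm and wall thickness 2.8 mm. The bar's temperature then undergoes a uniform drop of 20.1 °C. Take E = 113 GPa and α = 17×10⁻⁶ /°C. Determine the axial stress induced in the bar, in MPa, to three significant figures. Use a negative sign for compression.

38.6 MPa

Free thermal expansion αLΔT = 17e-6 · 8770 · -20.1 = -2.997 mm.
The walls impose strain ε = −(-2.997)/8770 = 3.4170e-04; σ = Eε = 113000 · 3.4170e-04 = 38.61 MPa.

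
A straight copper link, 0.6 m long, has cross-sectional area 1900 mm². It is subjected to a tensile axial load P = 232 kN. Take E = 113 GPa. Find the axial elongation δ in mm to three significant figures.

δ_mech = NL/(AE) = 232000·600/(1900·113000) = 0.6483 mm.

0.648 mm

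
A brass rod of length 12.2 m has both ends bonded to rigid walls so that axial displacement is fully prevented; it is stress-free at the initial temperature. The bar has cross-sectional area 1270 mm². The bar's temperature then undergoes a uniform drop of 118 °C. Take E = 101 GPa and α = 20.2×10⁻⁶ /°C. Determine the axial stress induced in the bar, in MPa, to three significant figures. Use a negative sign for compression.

241 MPa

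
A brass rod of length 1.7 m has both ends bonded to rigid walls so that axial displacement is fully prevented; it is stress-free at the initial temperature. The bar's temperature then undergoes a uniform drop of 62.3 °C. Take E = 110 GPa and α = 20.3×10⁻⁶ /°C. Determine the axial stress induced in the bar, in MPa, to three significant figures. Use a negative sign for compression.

Free thermal expansion αLΔT = 20.3e-6 · 1700 · -62.3 = -2.15 mm.
The walls impose strain ε = −(-2.15)/1700 = 1.2647e-03; σ = Eε = 110000 · 1.2647e-03 = 139.1 MPa.

139 MPa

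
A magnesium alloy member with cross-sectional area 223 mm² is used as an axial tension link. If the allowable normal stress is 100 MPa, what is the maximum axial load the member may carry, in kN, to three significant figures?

P_max = σ_allow · A = 100 · 223 = 22300 N = 22.3 kN.

22.3 kN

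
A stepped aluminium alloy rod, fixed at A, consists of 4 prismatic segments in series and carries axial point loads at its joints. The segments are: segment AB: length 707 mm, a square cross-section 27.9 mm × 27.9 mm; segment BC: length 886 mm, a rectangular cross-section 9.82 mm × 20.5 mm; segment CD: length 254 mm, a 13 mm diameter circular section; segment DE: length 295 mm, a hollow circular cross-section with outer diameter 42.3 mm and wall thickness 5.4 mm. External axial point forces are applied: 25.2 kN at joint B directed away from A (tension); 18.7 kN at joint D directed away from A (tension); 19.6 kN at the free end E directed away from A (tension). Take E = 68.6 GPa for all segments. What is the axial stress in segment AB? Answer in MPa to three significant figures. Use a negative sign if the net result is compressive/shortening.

81.6 MPa

Internal axial forces (sectioning from the free end, tension +): N_DE = 19.6 kN, N_CD = 38.3 kN, N_BC = 38.3 kN, N_AB = 63.5 kN.
A_AB = 778.4 mm².
σ_AB = N_AB/A_AB = 63500/778.4 = 81.58 MPa.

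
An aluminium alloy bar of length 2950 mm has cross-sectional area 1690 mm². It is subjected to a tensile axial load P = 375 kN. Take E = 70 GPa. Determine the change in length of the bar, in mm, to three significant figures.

δ_mech = NL/(AE) = 375000·2950/(1690·70000) = 9.351 mm.

9.35 mm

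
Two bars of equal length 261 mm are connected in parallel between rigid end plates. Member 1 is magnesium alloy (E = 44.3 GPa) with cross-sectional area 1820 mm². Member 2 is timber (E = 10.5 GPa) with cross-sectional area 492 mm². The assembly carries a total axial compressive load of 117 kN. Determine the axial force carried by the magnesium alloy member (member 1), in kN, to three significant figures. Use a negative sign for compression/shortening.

-110 kN

Equal strain + equilibrium ⇒ each member carries load in proportion to AE: A₁E₁ = 80630000 N, A₂E₂ = 5166000 N, ΣAE = 85790000 N.
F₁ = P·A₁E₁/ΣAE = -117000·80630000/85790000 = -110000 N.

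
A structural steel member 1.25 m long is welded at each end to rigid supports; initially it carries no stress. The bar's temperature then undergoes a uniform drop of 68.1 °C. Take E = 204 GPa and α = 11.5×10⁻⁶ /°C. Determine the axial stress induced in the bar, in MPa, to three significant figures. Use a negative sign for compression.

Free thermal expansion αLΔT = 11.5e-6 · 1250 · -68.1 = -0.9789 mm.
The walls impose strain ε = −(-0.9789)/1250 = 7.8315e-04; σ = Eε = 204000 · 7.8315e-04 = 159.8 MPa.

160 MPa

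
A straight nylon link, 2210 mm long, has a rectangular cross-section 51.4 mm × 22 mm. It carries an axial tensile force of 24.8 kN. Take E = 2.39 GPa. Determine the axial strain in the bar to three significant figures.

0.00918

A = 1131 mm².
σ = N/A = 21.93 MPa; ε = σ/E = 21.93/2390 = 9.176e-03.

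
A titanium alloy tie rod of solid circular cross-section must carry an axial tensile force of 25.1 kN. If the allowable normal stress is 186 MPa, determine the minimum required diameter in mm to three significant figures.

13.1 mm

Required area A ≥ P/σ_allow = 25100/186 = 134.9 mm².
For a solid circular section, d ≥ √(4A/π) = 13.11 mm.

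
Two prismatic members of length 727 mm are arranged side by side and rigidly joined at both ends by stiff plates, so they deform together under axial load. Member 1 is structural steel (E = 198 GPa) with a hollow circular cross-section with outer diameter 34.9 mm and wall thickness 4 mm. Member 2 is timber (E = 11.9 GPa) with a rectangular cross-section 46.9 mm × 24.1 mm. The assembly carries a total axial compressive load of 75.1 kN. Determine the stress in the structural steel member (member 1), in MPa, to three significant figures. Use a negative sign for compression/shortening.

A_1 = 388.3 mm².
A_2 = 1130 mm².
Equal strain + equilibrium ⇒ each member carries load in proportion to AE: A₁E₁ = 76880000 N, A₂E₂ = 13450000 N, ΣAE = 90330000 N.
σ₁ = P·E₁/ΣAE = -75100·198000/90330000 = -164.6 MPa.

-165 MPa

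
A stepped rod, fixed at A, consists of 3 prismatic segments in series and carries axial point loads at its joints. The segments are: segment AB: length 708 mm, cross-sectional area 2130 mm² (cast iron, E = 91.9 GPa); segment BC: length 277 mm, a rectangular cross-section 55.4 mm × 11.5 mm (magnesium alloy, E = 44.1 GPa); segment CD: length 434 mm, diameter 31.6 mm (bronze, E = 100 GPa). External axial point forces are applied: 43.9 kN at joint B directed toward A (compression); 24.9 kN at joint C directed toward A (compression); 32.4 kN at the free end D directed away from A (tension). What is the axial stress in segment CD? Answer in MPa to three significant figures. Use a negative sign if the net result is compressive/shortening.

41.3 MPa

Internal axial forces (sectioning from the free end, tension +): N_CD = 32.4 kN, N_BC = 7.5 kN, N_AB = -36.4 kN.
A_CD = 784.3 mm².
σ_CD = N_CD/A_CD = 32400/784.3 = 41.31 MPa.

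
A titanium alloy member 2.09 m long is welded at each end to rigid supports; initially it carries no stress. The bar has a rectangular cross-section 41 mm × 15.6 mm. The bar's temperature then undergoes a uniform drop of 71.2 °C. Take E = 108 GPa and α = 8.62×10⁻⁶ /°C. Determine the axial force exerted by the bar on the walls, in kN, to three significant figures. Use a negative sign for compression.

Free thermal expansion αLΔT = 8.62e-6 · 2090 · -71.2 = -1.283 mm.
The walls impose strain ε = −(-1.283)/2090 = 6.1374e-04; σ = Eε = 108000 · 6.1374e-04 = 66.28 MPa.
Wall reaction R = σ·A = 66.28·639.6 = 42400 N = 42.4 kN.

42.4 kN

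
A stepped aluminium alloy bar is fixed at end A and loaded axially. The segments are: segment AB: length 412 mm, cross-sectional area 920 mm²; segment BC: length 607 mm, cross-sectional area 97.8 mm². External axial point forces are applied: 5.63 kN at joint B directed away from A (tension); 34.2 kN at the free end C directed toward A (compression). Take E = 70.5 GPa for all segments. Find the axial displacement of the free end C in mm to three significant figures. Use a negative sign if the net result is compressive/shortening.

-3.19 mm

Internal axial forces (sectioning from the free end, tension +): N_BC = -34.2 kN, N_AB = -28.57 kN.
δ_AB = -28570·412/(920·70500) = -0.1815 mm
δ_BC = -34200·607/(97.8·70500) = -3.011 mm
δ = Σδ_i = -3.192 mm.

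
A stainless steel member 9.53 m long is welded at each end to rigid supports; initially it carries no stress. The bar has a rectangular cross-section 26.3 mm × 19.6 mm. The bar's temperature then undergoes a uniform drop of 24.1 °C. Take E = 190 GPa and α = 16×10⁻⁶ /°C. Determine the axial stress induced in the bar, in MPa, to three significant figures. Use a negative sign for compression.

73.3 MPa

Free thermal expansion αLΔT = 16e-6 · 9530 · -24.1 = -3.675 mm.
The walls impose strain ε = −(-3.675)/9530 = 3.8560e-04; σ = Eε = 190000 · 3.8560e-04 = 73.26 MPa.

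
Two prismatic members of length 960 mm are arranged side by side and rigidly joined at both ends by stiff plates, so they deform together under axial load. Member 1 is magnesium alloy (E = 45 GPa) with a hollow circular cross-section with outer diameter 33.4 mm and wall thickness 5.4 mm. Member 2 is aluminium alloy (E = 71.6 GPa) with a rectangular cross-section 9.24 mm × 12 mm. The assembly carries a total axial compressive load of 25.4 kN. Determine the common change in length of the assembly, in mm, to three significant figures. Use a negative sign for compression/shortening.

A_1 = 475 mm².
A_2 = 110.9 mm².
Equal strain + equilibrium ⇒ each member carries load in proportion to AE: A₁E₁ = 21380000 N, A₂E₂ = 7939000 N, ΣAE = 29310000 N.
δ = PL/ΣAE = -25400·960/29310000 = -0.8318 mm.

-0.832 mm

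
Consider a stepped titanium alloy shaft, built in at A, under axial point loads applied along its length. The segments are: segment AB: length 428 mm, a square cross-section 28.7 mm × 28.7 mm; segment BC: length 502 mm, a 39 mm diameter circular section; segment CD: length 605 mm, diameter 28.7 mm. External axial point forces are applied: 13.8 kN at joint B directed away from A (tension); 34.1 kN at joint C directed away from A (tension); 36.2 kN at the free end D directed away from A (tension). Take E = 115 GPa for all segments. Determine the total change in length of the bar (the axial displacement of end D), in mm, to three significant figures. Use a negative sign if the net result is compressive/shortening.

0.931 mm

Internal axial forces (sectioning from the free end, tension +): N_CD = 36.2 kN, N_BC = 70.3 kN, N_AB = 84.1 kN.
A_AB = 823.7 mm².
A_BC = 1195 mm².
A_CD = 646.9 mm².
δ_AB = 84100·428/(823.7·115000) = 0.38 mm
δ_BC = 70300·502/(1195·115000) = 0.2569 mm
δ_CD = 36200·605/(646.9·115000) = 0.2944 mm
δ = Σδ_i = 0.9313 mm.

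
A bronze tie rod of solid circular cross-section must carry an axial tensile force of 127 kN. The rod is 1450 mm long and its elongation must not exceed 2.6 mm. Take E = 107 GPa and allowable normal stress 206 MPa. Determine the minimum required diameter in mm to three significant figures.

29.0 mm

Required area A ≥ P/σ_allow = 127000/206 = 616.5 mm².
For a solid circular section, d ≥ √(4A/π) = 28.02 mm.
Elongation limit: A ≥ PL/(Eδ_allow) = 127000·1450/(107000·2.6) = 661.9 mm² ⇒ d ≥ 29.03 mm.
The elongation limit governs.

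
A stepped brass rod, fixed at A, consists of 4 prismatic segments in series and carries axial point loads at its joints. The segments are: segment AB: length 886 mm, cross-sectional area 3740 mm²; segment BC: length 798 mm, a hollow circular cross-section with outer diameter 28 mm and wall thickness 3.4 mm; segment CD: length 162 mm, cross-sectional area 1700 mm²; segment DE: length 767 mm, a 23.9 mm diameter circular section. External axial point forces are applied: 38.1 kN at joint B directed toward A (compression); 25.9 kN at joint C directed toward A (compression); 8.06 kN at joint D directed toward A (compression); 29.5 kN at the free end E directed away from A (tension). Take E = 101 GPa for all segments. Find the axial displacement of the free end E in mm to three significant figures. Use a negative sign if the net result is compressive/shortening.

0.286 mm

Internal axial forces (sectioning from the free end, tension +): N_DE = 29.5 kN, N_CD = 21.44 kN, N_BC = -4.46 kN, N_AB = -42.56 kN.
A_BC = 262.8 mm².
A_DE = 448.6 mm².
δ_AB = -42560·886/(3740·101000) = -0.09983 mm
δ_BC = -4460·798/(262.8·101000) = -0.1341 mm
δ_CD = 21440·162/(1700·101000) = 0.02023 mm
δ_DE = 29500·767/(448.6·101000) = 0.4994 mm
δ = Σδ_i = 0.2857 mm.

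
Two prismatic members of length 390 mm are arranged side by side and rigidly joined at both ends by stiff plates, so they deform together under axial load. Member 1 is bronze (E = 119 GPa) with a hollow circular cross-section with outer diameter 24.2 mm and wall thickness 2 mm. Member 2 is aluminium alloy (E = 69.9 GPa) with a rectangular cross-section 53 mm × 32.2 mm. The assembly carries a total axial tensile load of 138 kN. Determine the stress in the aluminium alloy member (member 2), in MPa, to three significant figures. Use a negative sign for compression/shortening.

71.0 MPa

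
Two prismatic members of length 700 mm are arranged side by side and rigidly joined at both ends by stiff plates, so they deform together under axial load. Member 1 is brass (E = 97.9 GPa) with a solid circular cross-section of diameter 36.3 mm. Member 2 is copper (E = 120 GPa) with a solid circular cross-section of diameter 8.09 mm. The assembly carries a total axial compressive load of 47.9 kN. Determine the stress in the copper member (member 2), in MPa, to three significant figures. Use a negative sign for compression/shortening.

-53.5 MPa

A_1 = 1035 mm².
A_2 = 51.4 mm².
Equal strain + equilibrium ⇒ each member carries load in proportion to AE: A₁E₁ = 101300000 N, A₂E₂ = 6168000 N, ΣAE = 107500000 N.
σ₂ = P·E₂/ΣAE = -47900·120000/107500000 = -53.48 MPa.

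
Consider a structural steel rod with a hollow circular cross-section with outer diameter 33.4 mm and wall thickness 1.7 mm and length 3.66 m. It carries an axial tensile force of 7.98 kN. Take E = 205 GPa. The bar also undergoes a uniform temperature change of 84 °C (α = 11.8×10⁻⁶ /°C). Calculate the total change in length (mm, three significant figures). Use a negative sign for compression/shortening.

4.47 mm

A = 169.3 mm².
δ_mech = NL/(AE) = 7980·3660/(169.3·205000) = 0.8415 mm.
δ_thermal = αLΔT = 11.8e-6·3660·84 = 3.628 mm.
δ = δ_mech + δ_thermal = 4.469 mm.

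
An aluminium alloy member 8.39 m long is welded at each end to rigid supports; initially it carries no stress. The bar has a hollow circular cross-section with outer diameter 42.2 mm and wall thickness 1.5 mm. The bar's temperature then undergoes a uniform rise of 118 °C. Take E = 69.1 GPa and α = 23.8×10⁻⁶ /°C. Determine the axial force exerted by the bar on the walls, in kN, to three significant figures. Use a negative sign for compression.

-37.2 kN

Free thermal expansion αLΔT = 23.8e-6 · 8390 · 118 = 23.56 mm.
The walls impose strain ε = −(23.56)/8390 = -2.8084e-03; σ = Eε = 69100 · -2.8084e-03 = -194.1 MPa.
Wall reaction R = σ·A = -194.1·191.8 = -37220 N = -37.22 kN.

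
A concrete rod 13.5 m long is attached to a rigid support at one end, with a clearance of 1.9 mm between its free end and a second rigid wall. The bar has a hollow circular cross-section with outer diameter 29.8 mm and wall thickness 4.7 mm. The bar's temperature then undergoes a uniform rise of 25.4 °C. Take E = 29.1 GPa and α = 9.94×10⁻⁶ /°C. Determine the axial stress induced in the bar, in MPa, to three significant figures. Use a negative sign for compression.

-3.25 MPa

Free thermal expansion αLΔT = 9.94e-6 · 13500 · 25.4 = 3.408 mm.
The walls engage after the gap closes; constrained expansion = 3.408 − 1.9 = 1.508 mm.
The walls impose strain ε = −(1.508)/13500 = -1.1174e-04; σ = Eε = 29100 · -1.1174e-04 = -3.251 MPa.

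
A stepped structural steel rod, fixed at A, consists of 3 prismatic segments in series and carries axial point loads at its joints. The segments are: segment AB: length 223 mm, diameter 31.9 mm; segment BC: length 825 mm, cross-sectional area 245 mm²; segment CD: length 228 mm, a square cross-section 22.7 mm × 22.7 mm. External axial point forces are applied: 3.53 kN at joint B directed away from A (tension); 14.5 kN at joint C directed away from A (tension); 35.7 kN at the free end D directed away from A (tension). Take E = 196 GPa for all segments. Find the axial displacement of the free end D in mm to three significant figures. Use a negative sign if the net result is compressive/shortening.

1.02 mm

Internal axial forces (sectioning from the free end, tension +): N_CD = 35.7 kN, N_BC = 50.2 kN, N_AB = 53.73 kN.
A_AB = 799.2 mm².
A_CD = 515.3 mm².
δ_AB = 53730·223/(799.2·196000) = 0.07649 mm
δ_BC = 50200·825/(245·196000) = 0.8625 mm
δ_CD = 35700·228/(515.3·196000) = 0.08059 mm
δ = Σδ_i = 1.02 mm.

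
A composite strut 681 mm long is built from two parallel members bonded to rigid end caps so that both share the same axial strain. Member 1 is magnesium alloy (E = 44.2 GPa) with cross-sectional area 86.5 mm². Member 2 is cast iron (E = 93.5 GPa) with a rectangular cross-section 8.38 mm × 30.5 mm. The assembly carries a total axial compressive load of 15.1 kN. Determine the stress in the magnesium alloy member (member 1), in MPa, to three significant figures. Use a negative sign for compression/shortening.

-24.1 MPa

A_2 = 255.6 mm².
Equal strain + equilibrium ⇒ each member carries load in proportion to AE: A₁E₁ = 3823000 N, A₂E₂ = 23900000 N, ΣAE = 27720000 N.
σ₁ = P·E₁/ΣAE = -15100·44200/27720000 = -24.08 MPa.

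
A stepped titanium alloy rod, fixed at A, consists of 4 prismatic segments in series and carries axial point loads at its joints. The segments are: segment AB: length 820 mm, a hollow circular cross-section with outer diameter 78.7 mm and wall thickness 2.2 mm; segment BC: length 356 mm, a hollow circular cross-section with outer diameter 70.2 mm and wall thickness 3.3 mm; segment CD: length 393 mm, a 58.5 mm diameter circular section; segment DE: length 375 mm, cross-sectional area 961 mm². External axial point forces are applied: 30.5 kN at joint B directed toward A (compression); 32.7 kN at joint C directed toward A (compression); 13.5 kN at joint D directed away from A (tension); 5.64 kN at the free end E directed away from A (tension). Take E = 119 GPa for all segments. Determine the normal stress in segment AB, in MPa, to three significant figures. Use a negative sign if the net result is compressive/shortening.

Internal axial forces (sectioning from the free end, tension +): N_DE = 5.64 kN, N_CD = 19.14 kN, N_BC = -13.56 kN, N_AB = -44.06 kN.
A_AB = 528.7 mm².
σ_AB = N_AB/A_AB = -44060/528.7 = -83.33 MPa.

-83.3 MPa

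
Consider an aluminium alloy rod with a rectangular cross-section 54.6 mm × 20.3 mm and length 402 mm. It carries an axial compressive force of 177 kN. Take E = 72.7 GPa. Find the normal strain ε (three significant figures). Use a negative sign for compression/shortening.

-0.00220

A = 1108 mm².
σ = N/A = -159.7 MPa; ε = σ/E = -159.7/72700 = -2.197e-03.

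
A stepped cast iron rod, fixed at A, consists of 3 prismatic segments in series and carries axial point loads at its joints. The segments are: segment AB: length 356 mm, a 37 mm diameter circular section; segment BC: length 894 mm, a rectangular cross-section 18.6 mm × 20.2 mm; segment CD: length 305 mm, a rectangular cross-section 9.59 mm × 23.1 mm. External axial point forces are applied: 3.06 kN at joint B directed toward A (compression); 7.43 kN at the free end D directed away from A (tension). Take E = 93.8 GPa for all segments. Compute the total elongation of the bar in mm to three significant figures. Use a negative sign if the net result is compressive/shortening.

0.313 mm

Internal axial forces (sectioning from the free end, tension +): N_CD = 7.43 kN, N_BC = 7.43 kN, N_AB = 4.37 kN.
A_AB = 1075 mm².
A_BC = 375.7 mm².
A_CD = 221.5 mm².
δ_AB = 4370·356/(1075·93800) = 0.01543 mm
δ_BC = 7430·894/(375.7·93800) = 0.1885 mm
δ_CD = 7430·305/(221.5·93800) = 0.1091 mm
δ = Σδ_i = 0.313 mm.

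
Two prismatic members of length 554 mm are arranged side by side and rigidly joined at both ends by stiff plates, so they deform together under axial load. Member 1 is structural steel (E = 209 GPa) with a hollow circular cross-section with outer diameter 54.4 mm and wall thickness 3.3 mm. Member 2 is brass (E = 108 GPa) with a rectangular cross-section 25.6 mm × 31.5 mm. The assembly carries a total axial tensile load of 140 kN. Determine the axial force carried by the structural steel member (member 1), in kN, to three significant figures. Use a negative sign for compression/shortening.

78.4 kN

A_1 = 529.8 mm².
A_2 = 806.4 mm².
Equal strain + equilibrium ⇒ each member carries load in proportion to AE: A₁E₁ = 110700000 N, A₂E₂ = 87090000 N, ΣAE = 197800000 N.
F₁ = P·A₁E₁/ΣAE = 140000·110700000/197800000 = 78360 N.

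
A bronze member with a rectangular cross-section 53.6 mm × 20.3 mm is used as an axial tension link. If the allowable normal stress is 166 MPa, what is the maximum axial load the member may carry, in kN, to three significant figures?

181 kN

A = 1088 mm².
P_max = σ_allow · A = 166 · 1088 = 180600 N = 180.6 kN.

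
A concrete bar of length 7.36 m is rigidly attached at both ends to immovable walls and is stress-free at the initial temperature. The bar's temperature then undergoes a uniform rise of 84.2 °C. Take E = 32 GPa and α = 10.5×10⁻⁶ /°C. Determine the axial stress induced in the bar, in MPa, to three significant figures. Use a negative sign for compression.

-28.3 MPa

Free thermal expansion αLΔT = 10.5e-6 · 7360 · 84.2 = 6.507 mm.
The walls impose strain ε = −(6.507)/7360 = -8.8410e-04; σ = Eε = 32000 · -8.8410e-04 = -28.29 MPa.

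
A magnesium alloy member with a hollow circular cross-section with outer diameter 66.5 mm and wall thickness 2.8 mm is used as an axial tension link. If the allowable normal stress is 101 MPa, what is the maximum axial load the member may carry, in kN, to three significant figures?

56.6 kN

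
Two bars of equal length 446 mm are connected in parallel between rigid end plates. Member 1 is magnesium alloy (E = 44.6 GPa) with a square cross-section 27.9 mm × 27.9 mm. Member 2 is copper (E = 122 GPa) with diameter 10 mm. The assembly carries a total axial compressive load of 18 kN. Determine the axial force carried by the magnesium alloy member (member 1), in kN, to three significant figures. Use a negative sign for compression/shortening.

A_1 = 778.4 mm².
A_2 = 78.54 mm².
Equal strain + equilibrium ⇒ each member carries load in proportion to AE: A₁E₁ = 34720000 N, A₂E₂ = 9582000 N, ΣAE = 44300000 N.
F₁ = P·A₁E₁/ΣAE = -18000·34720000/44300000 = -14110 N.

-14.1 kN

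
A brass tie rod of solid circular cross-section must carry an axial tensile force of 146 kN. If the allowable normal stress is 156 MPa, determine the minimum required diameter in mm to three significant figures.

34.5 mm

Required area A ≥ P/σ_allow = 146000/156 = 935.9 mm².
For a solid circular section, d ≥ √(4A/π) = 34.52 mm.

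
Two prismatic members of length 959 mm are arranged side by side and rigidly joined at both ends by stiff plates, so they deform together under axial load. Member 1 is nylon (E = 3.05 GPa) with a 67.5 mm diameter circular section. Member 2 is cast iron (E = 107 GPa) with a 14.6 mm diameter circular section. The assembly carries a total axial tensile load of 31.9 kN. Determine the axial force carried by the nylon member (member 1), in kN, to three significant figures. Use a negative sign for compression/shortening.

12.1 kN

A_1 = 3578 mm².
A_2 = 167.4 mm².
Equal strain + equilibrium ⇒ each member carries load in proportion to AE: A₁E₁ = 10910000 N, A₂E₂ = 17910000 N, ΣAE = 28830000 N.
F₁ = P·A₁E₁/ΣAE = 31900·10910000/28830000 = 12080 N.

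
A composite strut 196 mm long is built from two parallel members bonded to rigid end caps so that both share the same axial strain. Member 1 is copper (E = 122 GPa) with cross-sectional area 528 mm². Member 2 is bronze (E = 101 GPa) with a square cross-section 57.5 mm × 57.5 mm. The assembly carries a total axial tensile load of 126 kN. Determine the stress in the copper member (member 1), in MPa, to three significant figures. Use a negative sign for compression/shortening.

38.6 MPa

A_2 = 3306 mm².
Equal strain + equilibrium ⇒ each member carries load in proportion to AE: A₁E₁ = 64420000 N, A₂E₂ = 333900000 N, ΣAE = 398300000 N.
σ₁ = P·E₁/ΣAE = 126000·122000/398300000 = 38.59 MPa.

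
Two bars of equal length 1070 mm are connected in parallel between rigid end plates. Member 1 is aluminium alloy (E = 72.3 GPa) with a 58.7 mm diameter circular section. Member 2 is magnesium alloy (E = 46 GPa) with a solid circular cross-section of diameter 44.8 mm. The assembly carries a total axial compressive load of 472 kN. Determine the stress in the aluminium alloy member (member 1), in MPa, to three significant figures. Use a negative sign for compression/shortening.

A_1 = 2706 mm².
A_2 = 1576 mm².
Equal strain + equilibrium ⇒ each member carries load in proportion to AE: A₁E₁ = 195700000 N, A₂E₂ = 72510000 N, ΣAE = 268200000 N.
σ₁ = P·E₁/ΣAE = -472000·72300/268200000 = -127.3 MPa.

-127 MPa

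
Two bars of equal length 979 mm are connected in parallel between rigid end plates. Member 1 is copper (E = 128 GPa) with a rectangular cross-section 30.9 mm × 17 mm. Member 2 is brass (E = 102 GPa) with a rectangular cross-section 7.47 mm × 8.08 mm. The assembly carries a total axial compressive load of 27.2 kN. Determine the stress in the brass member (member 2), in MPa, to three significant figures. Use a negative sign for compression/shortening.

-37.8 MPa

A_1 = 525.3 mm².
A_2 = 60.36 mm².
Equal strain + equilibrium ⇒ each member carries load in proportion to AE: A₁E₁ = 67240000 N, A₂E₂ = 6156000 N, ΣAE = 73390000 N.
σ₂ = P·E₂/ΣAE = -27200·102000/73390000 = -37.8 MPa.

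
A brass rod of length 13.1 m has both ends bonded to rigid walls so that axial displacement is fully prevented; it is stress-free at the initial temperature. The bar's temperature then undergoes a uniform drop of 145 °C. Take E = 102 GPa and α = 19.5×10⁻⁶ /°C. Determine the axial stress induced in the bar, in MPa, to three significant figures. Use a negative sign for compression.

Free thermal expansion αLΔT = 19.5e-6 · 13100 · -145 = -37.04 mm.
The walls impose strain ε = −(-37.04)/13100 = 2.8275e-03; σ = Eε = 102000 · 2.8275e-03 = 288.4 MPa.

288 MPa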